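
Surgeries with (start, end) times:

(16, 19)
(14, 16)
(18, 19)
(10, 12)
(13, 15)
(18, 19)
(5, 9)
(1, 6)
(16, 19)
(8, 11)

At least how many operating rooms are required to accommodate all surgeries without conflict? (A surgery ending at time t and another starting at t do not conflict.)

Events (time:±→running): 1:+→1 5:+→2 6:-→1 8:+→2 9:-→1 10:+→2 11:-→1 12:-→0 13:+→1 14:+→2 15:-→1 16:-→0 16:+→1 16:+→2 18:+→3 18:+→4 … peak 4.

4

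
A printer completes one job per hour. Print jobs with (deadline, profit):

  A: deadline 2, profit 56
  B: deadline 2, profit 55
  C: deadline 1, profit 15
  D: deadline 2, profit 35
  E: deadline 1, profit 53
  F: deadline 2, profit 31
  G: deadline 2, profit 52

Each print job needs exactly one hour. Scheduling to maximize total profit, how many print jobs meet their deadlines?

2

Take jobs in profit order; each goes to the latest open slot no later than its deadline.
By profit: A(d2,56), B(d2,55), E(d1,53), G(d2,52), D(d2,35), F(d2,31), C(d1,15)
A→slot 2; B→slot 1; E skipped; G skipped; D skipped; F skipped; C skipped.
2 of 7 scheduled.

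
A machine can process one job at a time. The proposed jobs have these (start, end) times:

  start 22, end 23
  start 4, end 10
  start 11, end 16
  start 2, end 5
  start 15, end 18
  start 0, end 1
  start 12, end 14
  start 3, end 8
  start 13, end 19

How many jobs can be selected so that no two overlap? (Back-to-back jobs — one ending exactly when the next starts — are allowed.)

5

Sort by end time and greedily take each interval whose start is ≥ the last chosen end.
By end time: (0,1), (2,5), (3,8), (4,10), (12,14), (11,16), (15,18), (13,19), (22,23).
Pick (0,1); next start ≥ 1 → (2,5); next start ≥ 5 → (12,14); next start ≥ 14 → (15,18); next start ≥ 18 → (22,23).
Selected 5 jobs.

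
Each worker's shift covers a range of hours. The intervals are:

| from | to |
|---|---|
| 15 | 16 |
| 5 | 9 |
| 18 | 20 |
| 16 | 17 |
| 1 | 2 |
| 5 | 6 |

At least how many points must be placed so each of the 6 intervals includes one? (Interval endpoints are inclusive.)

4

Process intervals by earliest right end; each time one isn't hit yet, stab at its right endpoint.
Sorted: [1,2] [5,6] [5,9] [15,16] [16,17] [18,20]
{[1,2]} hit by 2; {[5,6],[5,9]} hit by 6; {[15,16],[16,17]} hit by 16; {[18,20]} hit by 20.
Points: 2, 6, 16, 20 (4 total).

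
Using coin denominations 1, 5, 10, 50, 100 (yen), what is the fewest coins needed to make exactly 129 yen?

Use the largest denomination that fits, subtract, and repeat.
129 = 1×100 + 2×10 + 1×5 + 4×1
Total coins = 1 + 2 + 1 + 4 = 8

8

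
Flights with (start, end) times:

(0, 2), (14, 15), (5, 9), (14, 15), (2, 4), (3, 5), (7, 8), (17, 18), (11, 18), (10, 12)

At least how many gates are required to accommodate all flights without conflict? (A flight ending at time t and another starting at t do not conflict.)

3

Events (time:±→running): 0:+→1 2:-→0 2:+→1 3:+→2 4:-→1 5:-→0 5:+→1 7:+→2 8:-→1 9:-→0 10:+→1 11:+→2 12:-→1 14:+→2 14:+→3 … peak 3.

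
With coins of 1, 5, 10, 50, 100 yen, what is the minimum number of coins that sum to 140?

5

140 = 1×100 + 4×10
Total coins = 1 + 4 = 5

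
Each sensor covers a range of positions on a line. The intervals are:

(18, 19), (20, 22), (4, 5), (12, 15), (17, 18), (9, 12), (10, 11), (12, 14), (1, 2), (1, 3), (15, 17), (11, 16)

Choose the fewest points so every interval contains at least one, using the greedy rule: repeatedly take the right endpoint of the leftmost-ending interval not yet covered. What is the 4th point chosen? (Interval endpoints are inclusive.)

Process intervals by earliest right end; each time one isn't hit yet, stab at its right endpoint.
By right end: [1,2]  [1,3]  [4,5]  [10,11]  [9,12]  [12,14]  [12,15]  [11,16]  [15,17]  [17,18]  [18,19]  [20,22]
[1,2] uncovered → point at 2; [4,5] uncovered → point at 5; [10,11] uncovered → point at 11; [12,14] uncovered → point at 14; [15,17] uncovered → point at 17; [18,19] uncovered → point at 19; [20,22] uncovered → point at 22.
Points: 2, 5, 11, 14, 17, 19, 22 (7 total).

14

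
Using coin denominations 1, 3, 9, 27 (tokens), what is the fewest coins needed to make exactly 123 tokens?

123 − 4×27→15 − 1×9→6 − 2×3→0
Total coins = 4 + 1 + 2 = 7

7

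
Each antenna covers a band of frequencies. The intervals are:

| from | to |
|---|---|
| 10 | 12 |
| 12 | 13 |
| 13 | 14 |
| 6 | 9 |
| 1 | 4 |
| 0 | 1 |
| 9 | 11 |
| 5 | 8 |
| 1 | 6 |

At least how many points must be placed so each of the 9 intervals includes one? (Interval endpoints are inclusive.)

Sort by right endpoint; whenever an interval is uncovered, place a point at its right end.
Sorted: [0,1] [1,4] [1,6] [5,8] [6,9] [9,11] [10,12] [12,13] [13,14]
{[0,1],[1,4],[1,6]} hit by 1; {[5,8],[6,9]} hit by 8; {[9,11],[10,12]} hit by 11; {[12,13],[13,14]} hit by 13.
Points: 1, 8, 11, 13 (4 total).

4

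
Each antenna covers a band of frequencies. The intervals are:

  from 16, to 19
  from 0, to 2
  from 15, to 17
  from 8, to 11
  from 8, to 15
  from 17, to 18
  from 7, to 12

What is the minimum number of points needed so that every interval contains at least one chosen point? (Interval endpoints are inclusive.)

3

Sort by right endpoint; whenever an interval is uncovered, place a point at its right end.
By right end: [0,2]  [8,11]  [7,12]  [8,15]  [15,17]  [17,18]  [16,19]
[0,2] uncovered → point at 2; [8,11] uncovered → point at 11; [15,17] uncovered → point at 17.
Points: 2, 11, 17 (3 total).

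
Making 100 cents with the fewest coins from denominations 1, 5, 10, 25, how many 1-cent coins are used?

0

Use the largest denomination that fits, subtract, and repeat.
100 − 4×25→0
Count of 1: 0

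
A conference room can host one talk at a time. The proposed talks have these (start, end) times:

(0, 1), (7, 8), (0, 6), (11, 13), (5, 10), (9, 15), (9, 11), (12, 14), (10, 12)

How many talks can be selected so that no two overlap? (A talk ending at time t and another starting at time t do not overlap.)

4

By end time: (0,1), (0,6), (7,8), (5,10), (9,11), (10,12), (11,13), (12,14), (9,15).
Pick (0,1); next start ≥ 1 → (7,8); next start ≥ 8 → (9,11); next start ≥ 11 → (11,13).
Selected 4 talks.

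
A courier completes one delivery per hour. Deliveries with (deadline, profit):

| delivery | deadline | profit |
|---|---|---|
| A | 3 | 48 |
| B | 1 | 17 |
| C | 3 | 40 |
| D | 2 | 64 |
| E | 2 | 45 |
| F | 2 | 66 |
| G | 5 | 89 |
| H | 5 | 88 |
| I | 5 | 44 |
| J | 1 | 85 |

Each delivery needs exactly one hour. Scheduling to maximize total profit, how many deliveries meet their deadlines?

Take jobs in profit order; each goes to the latest open slot no later than its deadline.
Profit order: G=89 H=88 J=85 F=66 D=64 A=48 E=45 I=44 C=40 B=17
Assign: G→slot 5, H→slot 4, J→slot 1, F→slot 2, D skipped, A→slot 3, E skipped, I skipped, C skipped, B skipped.
Slots: [1:J] [2:F] [3:A] [4:H] [5:G]
5 of 10 scheduled.

5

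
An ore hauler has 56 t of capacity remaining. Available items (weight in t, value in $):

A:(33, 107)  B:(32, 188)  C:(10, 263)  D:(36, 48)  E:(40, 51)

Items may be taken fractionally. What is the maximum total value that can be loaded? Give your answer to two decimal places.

496.39

Sort by value per unit weight and fill in that order.
Ratios (sorted): C 26.30, B 5.88, A 3.24, D 1.33, E 1.27
take C (10 @ 263); take B (32 @ 188); take 14/33 of A → 45.39. Capacity used 56/56.
Total value = 496.39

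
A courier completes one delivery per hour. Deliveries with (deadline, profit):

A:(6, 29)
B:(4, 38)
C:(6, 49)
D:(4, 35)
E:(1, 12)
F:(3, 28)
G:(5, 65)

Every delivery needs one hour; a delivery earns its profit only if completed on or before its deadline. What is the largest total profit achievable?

244

Profit order: G=65 C=49 B=38 D=35 A=29 F=28 E=12
Assign: G→slot 5, C→slot 6, B→slot 4, D→slot 3, A→slot 2, F→slot 1, E skipped.
Slots: [1:F] [2:A] [3:D] [4:B] [5:G] [6:C]
Profit = 28 + 29 + 35 + 38 + 65 + 49 = 244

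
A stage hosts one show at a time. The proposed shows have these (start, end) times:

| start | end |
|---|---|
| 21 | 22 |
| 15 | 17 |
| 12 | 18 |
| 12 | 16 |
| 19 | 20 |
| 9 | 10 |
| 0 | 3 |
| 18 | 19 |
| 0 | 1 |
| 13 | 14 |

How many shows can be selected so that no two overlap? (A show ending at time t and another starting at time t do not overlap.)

7

Sort by end time and greedily take each interval whose start is ≥ the last chosen end.
Sorted by end: (0,1)  (0,3)  (9,10)  (13,14)  (12,16)  (15,17)  (12,18)  (18,19)  (19,20)  (21,22)
take (0,1); take (9,10); take (13,14); take (15,17); take (18,19); take (19,20); take (21,22).
Selected 7 shows.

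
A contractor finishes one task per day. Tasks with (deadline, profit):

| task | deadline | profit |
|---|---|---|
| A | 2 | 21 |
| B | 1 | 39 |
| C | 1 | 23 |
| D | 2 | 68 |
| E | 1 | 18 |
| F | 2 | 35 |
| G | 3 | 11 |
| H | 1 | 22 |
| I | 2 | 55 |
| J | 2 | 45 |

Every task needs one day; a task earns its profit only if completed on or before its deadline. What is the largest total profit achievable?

134

Sort by profit descending; place each in the latest free slot ≤ its deadline.
Profit order: D=68 I=55 J=45 B=39 F=35 C=23 H=22 A=21 E=18 G=11
Assign: D→slot 2, I→slot 1, J skipped, B skipped, F skipped, C skipped, H skipped, A skipped, E skipped, G→slot 3.
Slots: [1:I] [2:D] [3:G]
Profit = 55 + 68 + 11 = 134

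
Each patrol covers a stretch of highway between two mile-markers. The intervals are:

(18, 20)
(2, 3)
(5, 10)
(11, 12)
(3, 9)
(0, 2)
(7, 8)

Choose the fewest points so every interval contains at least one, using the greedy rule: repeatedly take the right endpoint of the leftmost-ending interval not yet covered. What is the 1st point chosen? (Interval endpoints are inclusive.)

2

Sorted: [0,2] [2,3] [7,8] [3,9] [5,10] [11,12] [18,20]
{[0,2],[2,3]} hit by 2; {[7,8],[3,9],[5,10]} hit by 8; {[11,12]} hit by 12; {[18,20]} hit by 20.
Points: 2, 8, 12, 20 (4 total).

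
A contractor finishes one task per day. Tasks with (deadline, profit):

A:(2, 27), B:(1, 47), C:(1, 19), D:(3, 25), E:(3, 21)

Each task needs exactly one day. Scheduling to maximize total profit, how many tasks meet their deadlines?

3

By profit: B(d1,47), A(d2,27), D(d3,25), E(d3,21), C(d1,19)
B→slot 1; A→slot 2; D→slot 3; E skipped; C skipped.
3 of 5 scheduled.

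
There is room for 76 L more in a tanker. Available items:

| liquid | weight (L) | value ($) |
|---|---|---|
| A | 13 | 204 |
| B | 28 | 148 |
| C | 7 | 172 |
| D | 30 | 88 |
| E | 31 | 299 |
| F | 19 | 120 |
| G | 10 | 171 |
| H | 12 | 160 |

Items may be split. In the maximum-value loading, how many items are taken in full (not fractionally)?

5

Sort by value per unit weight and fill in that order.
Order: C (172/7=24.57) > G (171/10=17.10) > A (204/13=15.69) > H (160/12=13.33) > E (299/31=9.65) > F (120/19=6.32) > B (148/28=5.29) > D (88/30=2.93)
Fill: take C (7 @ 172) → take G (10 @ 171) → take A (13 @ 204) → take H (12 @ 160) → take E (31 @ 299) → take 3/19 of F → 18.95; 76/76 used.
5 item(s) taken whole; one partial (take 3/19 of F).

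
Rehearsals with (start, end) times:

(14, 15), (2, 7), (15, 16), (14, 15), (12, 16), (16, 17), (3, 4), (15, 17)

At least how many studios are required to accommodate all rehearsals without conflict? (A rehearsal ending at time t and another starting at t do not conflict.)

starts: [2, 3, 12, 14, 14, 15, 15, 16]
ends:   [4, 7, 15, 15, 16, 16, 17, 17]
s2→1 s3→2 e4→1 e7→0 s12→1 s14→2 s14→3  — peak 3.

3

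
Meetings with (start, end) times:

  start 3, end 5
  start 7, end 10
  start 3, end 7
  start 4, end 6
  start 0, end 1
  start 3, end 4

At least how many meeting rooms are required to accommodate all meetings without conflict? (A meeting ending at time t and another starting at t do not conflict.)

Events (time:±→running): 0:+→1 1:-→0 3:+→1 3:+→2 3:+→3 … peak 3.

3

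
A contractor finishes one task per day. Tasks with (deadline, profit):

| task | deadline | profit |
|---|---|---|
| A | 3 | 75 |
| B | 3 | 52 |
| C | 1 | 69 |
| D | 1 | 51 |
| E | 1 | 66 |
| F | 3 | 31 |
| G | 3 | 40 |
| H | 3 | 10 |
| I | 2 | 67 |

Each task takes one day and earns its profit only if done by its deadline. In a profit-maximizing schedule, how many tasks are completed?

3

Take jobs in profit order; each goes to the latest open slot no later than its deadline.
By profit: A(d3,75), C(d1,69), I(d2,67), E(d1,66), B(d3,52), D(d1,51), G(d3,40), F(d3,31), H(d3,10)
A→slot 3; C→slot 1; I→slot 2; E skipped; B skipped; D skipped; G skipped; F skipped; H skipped.
3 of 9 scheduled.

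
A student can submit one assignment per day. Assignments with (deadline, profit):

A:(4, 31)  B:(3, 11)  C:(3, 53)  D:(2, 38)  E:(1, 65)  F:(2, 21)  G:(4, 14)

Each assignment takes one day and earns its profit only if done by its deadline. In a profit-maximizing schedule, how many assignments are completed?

Take jobs in profit order; each goes to the latest open slot no later than its deadline.
By profit: E(d1,65), C(d3,53), D(d2,38), A(d4,31), F(d2,21), G(d4,14), B(d3,11)
E→slot 1; C→slot 3; D→slot 2; A→slot 4; F skipped; G skipped; B skipped.
4 of 7 scheduled.

4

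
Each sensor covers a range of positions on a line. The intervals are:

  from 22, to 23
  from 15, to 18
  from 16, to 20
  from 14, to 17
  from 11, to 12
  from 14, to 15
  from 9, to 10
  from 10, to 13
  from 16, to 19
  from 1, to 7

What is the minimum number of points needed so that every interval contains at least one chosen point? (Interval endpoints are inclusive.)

6

Sort by right endpoint; whenever an interval is uncovered, place a point at its right end.
Sorted: [1,7] [9,10] [11,12] [10,13] [14,15] [14,17] [15,18] [16,19] [16,20] [22,23]
{[1,7]} hit by 7; {[9,10]} hit by 10; {[11,12],[10,13]} hit by 12; {[14,15],[14,17],[15,18]} hit by 15; {[16,19],[16,20]} hit by 19; {[22,23]} hit by 23.
Points: 7, 10, 12, 15, 19, 23 (6 total).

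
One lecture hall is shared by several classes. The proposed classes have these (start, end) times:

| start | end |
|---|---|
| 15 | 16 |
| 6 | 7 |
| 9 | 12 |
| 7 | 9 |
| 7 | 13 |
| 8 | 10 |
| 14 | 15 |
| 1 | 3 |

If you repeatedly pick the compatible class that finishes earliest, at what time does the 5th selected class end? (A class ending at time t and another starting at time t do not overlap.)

By end time: (1,3), (6,7), (7,9), (8,10), (9,12), (7,13), (14,15), (15,16).
Pick (1,3); next start ≥ 3 → (6,7); next start ≥ 7 → (7,9); next start ≥ 9 → (9,12); next start ≥ 12 → (14,15); next start ≥ 15 → (15,16).
Selected: (1,3) (6,7) (7,9) (9,12) (14,15) (15,16)

15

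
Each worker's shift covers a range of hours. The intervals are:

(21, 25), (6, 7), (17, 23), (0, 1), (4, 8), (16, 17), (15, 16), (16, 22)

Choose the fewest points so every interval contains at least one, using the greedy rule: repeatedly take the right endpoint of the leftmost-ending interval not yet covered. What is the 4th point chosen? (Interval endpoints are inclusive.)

23

Sorted: [0,1] [6,7] [4,8] [15,16] [16,17] [16,22] [17,23] [21,25]
{[0,1]} hit by 1; {[6,7],[4,8]} hit by 7; {[15,16],[16,17],[16,22]} hit by 16; {[17,23],[21,25]} hit by 23.
Points: 1, 7, 16, 23 (4 total).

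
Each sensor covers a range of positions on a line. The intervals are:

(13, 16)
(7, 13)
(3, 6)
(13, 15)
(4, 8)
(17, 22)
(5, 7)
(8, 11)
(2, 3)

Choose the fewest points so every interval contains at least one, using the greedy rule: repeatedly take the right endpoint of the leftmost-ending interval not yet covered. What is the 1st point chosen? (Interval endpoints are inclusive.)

Sort by right endpoint; whenever an interval is uncovered, place a point at its right end.
By right end: [2,3]  [3,6]  [5,7]  [4,8]  [8,11]  [7,13]  [13,15]  [13,16]  [17,22]
[2,3] uncovered → point at 3; [5,7] uncovered → point at 7; [8,11] uncovered → point at 11; [13,15] uncovered → point at 15; [17,22] uncovered → point at 22.
Points: 3, 7, 11, 15, 22 (5 total).

3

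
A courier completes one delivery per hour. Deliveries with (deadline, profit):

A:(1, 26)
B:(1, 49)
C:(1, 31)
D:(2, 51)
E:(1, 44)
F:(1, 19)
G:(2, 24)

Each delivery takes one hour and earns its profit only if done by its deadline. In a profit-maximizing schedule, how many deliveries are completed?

Take jobs in profit order; each goes to the latest open slot no later than its deadline.
Profit order: D=51 B=49 E=44 C=31 A=26 G=24 F=19
Assign: D→slot 2, B→slot 1, E skipped, C skipped, A skipped, G skipped, F skipped.
Slots: [1:B] [2:D]
2 of 7 scheduled.

2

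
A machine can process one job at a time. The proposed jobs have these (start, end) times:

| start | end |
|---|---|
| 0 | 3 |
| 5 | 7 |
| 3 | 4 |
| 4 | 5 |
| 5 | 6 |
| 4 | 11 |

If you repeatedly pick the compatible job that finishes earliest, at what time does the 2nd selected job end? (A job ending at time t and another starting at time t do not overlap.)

Greedy by earliest finish: after sorting by end time, pick each interval compatible with the last pick.
Sorted by end: (0,3)  (3,4)  (4,5)  (5,6)  (5,7)  (4,11)
take (0,3); take (3,4); take (4,5); take (5,6).
Selected: (0,3) (3,4) (4,5) (5,6)

4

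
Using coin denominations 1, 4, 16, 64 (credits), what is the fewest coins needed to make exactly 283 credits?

Use the largest denomination that fits, subtract, and repeat.
283 = 4×64 + 1×16 + 2×4 + 3×1
Total coins = 4 + 1 + 2 + 3 = 10

10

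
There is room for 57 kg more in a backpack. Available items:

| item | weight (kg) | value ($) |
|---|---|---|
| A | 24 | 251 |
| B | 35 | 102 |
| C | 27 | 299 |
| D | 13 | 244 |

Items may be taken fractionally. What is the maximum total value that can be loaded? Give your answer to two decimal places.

720.79

Sort by value per unit weight and fill in that order.
Ratios (sorted): D 18.77, C 11.07, A 10.46, B 2.91
take D (13 @ 244); take C (27 @ 299); take 17/24 of A → 177.79. Capacity used 57/57.
Total value = 720.79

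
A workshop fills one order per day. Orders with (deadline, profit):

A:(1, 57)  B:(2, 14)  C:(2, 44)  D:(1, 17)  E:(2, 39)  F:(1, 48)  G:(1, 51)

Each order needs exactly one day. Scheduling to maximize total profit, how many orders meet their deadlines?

2

Sort by profit descending; place each in the latest free slot ≤ its deadline.
Profit order: A=57 G=51 F=48 C=44 E=39 D=17 B=14
Assign: A→slot 1, G skipped, F skipped, C→slot 2, E skipped, D skipped, B skipped.
Slots: [1:A] [2:C]
2 of 7 scheduled.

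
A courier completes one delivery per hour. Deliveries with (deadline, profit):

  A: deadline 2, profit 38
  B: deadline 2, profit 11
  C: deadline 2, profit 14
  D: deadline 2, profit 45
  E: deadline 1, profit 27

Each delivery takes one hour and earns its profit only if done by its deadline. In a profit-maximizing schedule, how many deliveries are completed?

2

Take jobs in profit order; each goes to the latest open slot no later than its deadline.
Profit order: D=45 A=38 E=27 C=14 B=11
Assign: D→slot 2, A→slot 1, E skipped, C skipped, B skipped.
Slots: [1:A] [2:D]
2 of 5 scheduled.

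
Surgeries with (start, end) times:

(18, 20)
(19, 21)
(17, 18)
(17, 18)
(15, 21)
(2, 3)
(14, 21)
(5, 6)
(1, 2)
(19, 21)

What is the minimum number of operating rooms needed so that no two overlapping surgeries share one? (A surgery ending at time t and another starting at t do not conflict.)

Events (time:±→running): 1:+→1 2:-→0 2:+→1 3:-→0 5:+→1 6:-→0 14:+→1 15:+→2 17:+→3 17:+→4 18:-→3 18:-→2 18:+→3 19:+→4 19:+→5 … peak 5.

5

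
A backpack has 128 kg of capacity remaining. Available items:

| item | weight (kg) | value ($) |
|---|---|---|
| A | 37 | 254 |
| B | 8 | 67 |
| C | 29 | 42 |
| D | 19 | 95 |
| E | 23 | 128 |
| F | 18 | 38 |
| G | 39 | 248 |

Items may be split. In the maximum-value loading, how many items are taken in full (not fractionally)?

Greedy by value/weight ratio, highest first.
Ratios (sorted): B 8.38, A 6.86, G 6.36, E 5.57, D 5.00, F 2.11, C 1.45
take B (8 @ 67); take A (37 @ 254); take G (39 @ 248); take E (23 @ 128); take D (19 @ 95); take 2/18 of F → 4.22. Capacity used 128/128.
5 item(s) taken whole; one partial (take 2/18 of F).

5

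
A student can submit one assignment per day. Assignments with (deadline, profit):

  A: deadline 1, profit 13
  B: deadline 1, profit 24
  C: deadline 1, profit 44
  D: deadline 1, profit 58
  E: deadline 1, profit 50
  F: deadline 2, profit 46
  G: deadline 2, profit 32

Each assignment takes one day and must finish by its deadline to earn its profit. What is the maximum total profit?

Take jobs in profit order; each goes to the latest open slot no later than its deadline.
Profit order: D=58 E=50 F=46 C=44 G=32 B=24 A=13
Assign: D→slot 1, E skipped, F→slot 2, C skipped, G skipped, B skipped, A skipped.
Slots: [1:D] [2:F]
Profit = 58 + 46 = 104

104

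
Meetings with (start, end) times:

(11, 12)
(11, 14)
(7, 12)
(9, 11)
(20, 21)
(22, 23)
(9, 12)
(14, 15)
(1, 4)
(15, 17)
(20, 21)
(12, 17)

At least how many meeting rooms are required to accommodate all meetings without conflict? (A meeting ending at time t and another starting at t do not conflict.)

4

Events (time:±→running): 1:+→1 4:-→0 7:+→1 9:+→2 9:+→3 11:-→2 11:+→3 11:+→4 … peak 4.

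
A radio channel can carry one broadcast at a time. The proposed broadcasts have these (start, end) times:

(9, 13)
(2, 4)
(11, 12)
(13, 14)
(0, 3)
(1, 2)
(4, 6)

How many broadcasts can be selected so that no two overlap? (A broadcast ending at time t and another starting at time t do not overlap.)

5

Greedy by earliest finish: after sorting by end time, pick each interval compatible with the last pick.
Sorted by end: (1,2)  (0,3)  (2,4)  (4,6)  (11,12)  (9,13)  (13,14)
take (1,2); skip (0,3); take (2,4); take (4,6); take (11,12); take (13,14).
Selected 5 broadcasts.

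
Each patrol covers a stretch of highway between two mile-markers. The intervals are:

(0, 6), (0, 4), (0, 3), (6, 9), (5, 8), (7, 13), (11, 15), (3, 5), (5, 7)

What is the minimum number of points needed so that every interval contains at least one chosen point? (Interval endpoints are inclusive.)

Sorted: [0,3] [0,4] [3,5] [0,6] [5,7] [5,8] [6,9] [7,13] [11,15]
{[0,3],[0,4],[3,5],[0,6]} hit by 3; {[5,7],[5,8],[6,9],[7,13]} hit by 7; {[11,15]} hit by 15.
Points: 3, 7, 15 (3 total).

3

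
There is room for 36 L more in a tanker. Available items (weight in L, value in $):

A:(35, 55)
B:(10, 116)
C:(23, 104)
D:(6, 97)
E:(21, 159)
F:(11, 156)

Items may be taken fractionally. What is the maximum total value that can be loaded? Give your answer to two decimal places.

Greedy by value/weight ratio, highest first.
Ratios (sorted): D 16.17, F 14.18, B 11.60, E 7.57, C 4.52, A 1.57
take D (6 @ 97); take F (11 @ 156); take B (10 @ 116); take 9/21 of E → 68.14. Capacity used 36/36.
Total value = 437.14

437.14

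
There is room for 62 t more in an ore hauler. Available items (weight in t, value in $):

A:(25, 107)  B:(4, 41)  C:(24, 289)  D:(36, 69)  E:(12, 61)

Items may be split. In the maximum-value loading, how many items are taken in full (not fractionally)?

Ratios (sorted): C 12.04, B 10.25, E 5.08, A 4.28, D 1.92
take C (24 @ 289); take B (4 @ 41); take E (12 @ 61); take 22/25 of A → 94.16. Capacity used 62/62.
3 item(s) taken whole; one partial (take 22/25 of A).

3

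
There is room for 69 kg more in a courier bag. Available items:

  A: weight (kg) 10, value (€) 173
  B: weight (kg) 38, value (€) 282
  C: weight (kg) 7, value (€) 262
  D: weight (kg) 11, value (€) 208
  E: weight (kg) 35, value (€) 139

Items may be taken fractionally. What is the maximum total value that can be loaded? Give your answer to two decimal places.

Order: C (262/7=37.43) > D (208/11=18.91) > A (173/10=17.30) > B (282/38=7.42) > E (139/35=3.97)
Fill: take C (7 @ 262) → take D (11 @ 208) → take A (10 @ 173) → take B (38 @ 282) → take 3/35 of E → 11.91; 69/69 used.
Total value = 936.91

936.91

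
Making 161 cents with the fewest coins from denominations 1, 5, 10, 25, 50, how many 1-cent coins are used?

Greedy: take as many of the largest coin as possible, then repeat with the remainder.
161 = 3×50 + 1×10 + 1×1
Count of 1: 1

1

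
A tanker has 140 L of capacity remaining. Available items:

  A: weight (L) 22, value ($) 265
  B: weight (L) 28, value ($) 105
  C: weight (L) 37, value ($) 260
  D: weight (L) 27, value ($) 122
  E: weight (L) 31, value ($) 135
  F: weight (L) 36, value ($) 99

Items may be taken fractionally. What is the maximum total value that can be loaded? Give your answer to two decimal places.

Order: A (265/22=12.05) > C (260/37=7.03) > D (122/27=4.52) > E (135/31=4.35) > B (105/28=3.75) > F (99/36=2.75)
Fill: take A (22 @ 265) → take C (37 @ 260) → take D (27 @ 122) → take E (31 @ 135) → take 23/28 of B → 86.25; 140/140 used.
Total value = 868.25

868.25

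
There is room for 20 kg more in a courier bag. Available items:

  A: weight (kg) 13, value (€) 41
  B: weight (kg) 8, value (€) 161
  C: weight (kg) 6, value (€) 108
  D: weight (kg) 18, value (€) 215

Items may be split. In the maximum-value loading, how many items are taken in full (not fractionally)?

2

Sort by value per unit weight and fill in that order.
Ratios (sorted): B 20.12, C 18.00, D 11.94, A 3.15
take B (8 @ 161); take C (6 @ 108); take 6/18 of D → 71.67. Capacity used 20/20.
2 item(s) taken whole; one partial (take 6/18 of D).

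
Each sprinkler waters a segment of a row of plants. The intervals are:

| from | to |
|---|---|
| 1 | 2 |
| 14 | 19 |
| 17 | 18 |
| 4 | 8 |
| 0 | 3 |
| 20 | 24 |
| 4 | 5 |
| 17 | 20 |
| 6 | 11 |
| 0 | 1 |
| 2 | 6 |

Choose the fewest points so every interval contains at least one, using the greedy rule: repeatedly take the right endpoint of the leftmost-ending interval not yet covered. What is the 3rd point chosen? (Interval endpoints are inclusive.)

Process intervals by earliest right end; each time one isn't hit yet, stab at its right endpoint.
By right end: [0,1]  [1,2]  [0,3]  [4,5]  [2,6]  [4,8]  [6,11]  [17,18]  [14,19]  [17,20]  [20,24]
[0,1] uncovered → point at 1; [4,5] uncovered → point at 5; [6,11] uncovered → point at 11; [17,18] uncovered → point at 18; [20,24] uncovered → point at 24.
Points: 1, 5, 11, 18, 24 (5 total).

11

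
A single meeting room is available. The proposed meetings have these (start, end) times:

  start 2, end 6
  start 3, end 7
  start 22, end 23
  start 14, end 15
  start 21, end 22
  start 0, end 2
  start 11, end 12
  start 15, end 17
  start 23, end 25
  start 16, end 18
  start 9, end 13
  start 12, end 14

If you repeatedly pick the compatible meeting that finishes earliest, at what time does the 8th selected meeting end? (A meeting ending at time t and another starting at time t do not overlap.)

Greedy by earliest finish: after sorting by end time, pick each interval compatible with the last pick.
By end time: (0,2), (2,6), (3,7), (11,12), (9,13), (12,14), (14,15), (15,17), (16,18), (21,22), (22,23), (23,25).
Pick (0,2); next start ≥ 2 → (2,6); next start ≥ 6 → (11,12); next start ≥ 12 → (12,14); next start ≥ 14 → (14,15); next start ≥ 15 → (15,17); next start ≥ 17 → (21,22); next start ≥ 22 → (22,23); next start ≥ 23 → (23,25).
Selected: (0,2) (2,6) (11,12) (12,14) (14,15) (15,17) (21,22) (22,23) (23,25)

23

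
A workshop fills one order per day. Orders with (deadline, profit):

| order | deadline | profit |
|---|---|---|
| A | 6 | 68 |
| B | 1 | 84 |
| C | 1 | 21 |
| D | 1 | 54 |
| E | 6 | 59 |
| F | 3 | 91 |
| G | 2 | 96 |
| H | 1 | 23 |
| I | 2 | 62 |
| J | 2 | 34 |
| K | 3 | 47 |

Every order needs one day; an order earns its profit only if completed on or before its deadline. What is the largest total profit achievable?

Sort by profit descending; place each in the latest free slot ≤ its deadline.
By profit: G(d2,96), F(d3,91), B(d1,84), A(d6,68), I(d2,62), E(d6,59), D(d1,54), K(d3,47), J(d2,34), H(d1,23), C(d1,21)
G→slot 2; F→slot 3; B→slot 1; A→slot 6; I skipped; E→slot 5; D skipped; K skipped; J skipped; H skipped; C skipped.
Profit = 84 + 96 + 91 + 59 + 68 = 398

398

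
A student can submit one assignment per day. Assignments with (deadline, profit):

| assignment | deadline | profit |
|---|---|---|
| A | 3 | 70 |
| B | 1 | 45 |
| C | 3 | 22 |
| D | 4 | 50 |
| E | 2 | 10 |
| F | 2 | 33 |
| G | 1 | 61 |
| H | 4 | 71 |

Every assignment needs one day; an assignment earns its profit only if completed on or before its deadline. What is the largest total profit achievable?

Profit order: H=71 A=70 G=61 D=50 B=45 F=33 C=22 E=10
Assign: H→slot 4, A→slot 3, G→slot 1, D→slot 2, B skipped, F skipped, C skipped, E skipped.
Slots: [1:G] [2:D] [3:A] [4:H]
Profit = 61 + 50 + 70 + 71 = 252

252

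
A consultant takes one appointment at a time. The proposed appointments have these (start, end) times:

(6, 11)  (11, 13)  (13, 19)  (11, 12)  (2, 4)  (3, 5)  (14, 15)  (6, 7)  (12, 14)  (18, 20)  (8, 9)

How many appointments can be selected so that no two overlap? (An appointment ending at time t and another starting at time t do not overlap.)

Sorted by end: (2,4)  (3,5)  (6,7)  (8,9)  (6,11)  (11,12)  (11,13)  (12,14)  (14,15)  (13,19)  (18,20)
take (2,4); take (6,7); take (8,9); take (11,12); take (12,14); take (14,15); take (18,20).
Selected 7 appointments.

7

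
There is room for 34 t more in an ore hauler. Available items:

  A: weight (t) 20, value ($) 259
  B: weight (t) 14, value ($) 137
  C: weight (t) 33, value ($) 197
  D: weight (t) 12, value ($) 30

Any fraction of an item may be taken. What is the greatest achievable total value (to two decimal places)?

396.00

Sort by value per unit weight and fill in that order.
Order: A (259/20=12.95) > B (137/14=9.79) > C (197/33=5.97) > D (30/12=2.50)
Fill: take A (20 @ 259) → take B (14 @ 137); 34/34 used.
Total value = 396.00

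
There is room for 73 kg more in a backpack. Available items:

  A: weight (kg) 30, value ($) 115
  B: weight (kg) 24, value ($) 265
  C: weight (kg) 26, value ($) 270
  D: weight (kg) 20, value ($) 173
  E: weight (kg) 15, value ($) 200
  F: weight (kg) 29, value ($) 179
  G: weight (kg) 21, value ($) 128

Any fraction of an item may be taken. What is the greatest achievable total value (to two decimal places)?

804.20

Greedy by value/weight ratio, highest first.
Order: E (200/15=13.33) > B (265/24=11.04) > C (270/26=10.38) > D (173/20=8.65) > F (179/29=6.17) > G (128/21=6.10) > A (115/30=3.83)
Fill: take E (15 @ 200) → take B (24 @ 265) → take C (26 @ 270) → take 8/20 of D → 69.20; 73/73 used.
Total value = 804.20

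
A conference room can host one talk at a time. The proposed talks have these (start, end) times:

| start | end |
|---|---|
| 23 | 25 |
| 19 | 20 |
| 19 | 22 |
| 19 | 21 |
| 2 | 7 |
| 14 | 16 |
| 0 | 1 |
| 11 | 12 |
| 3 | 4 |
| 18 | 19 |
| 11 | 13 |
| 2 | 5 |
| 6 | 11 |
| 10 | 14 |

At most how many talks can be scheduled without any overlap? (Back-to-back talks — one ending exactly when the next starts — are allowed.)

8

Sort by end time and greedily take each interval whose start is ≥ the last chosen end.
Sorted by end: (0,1)  (3,4)  (2,5)  (2,7)  (6,11)  (11,12)  (11,13)  (10,14)  (14,16)  (18,19)  (19,20)  (19,21)  (19,22)  (23,25)
take (0,1); take (3,4); take (6,11); take (11,12); skip (11,13); skip (10,14); take (14,16); take (18,19); take (19,20); skip (19,21); skip (19,22); take (23,25).
Selected 8 talks.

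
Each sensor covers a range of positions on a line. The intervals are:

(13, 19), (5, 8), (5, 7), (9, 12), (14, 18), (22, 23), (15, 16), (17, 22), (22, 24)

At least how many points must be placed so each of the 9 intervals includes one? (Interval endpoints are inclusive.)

Sort by right endpoint; whenever an interval is uncovered, place a point at its right end.
Sorted: [5,7] [5,8] [9,12] [15,16] [14,18] [13,19] [17,22] [22,23] [22,24]
{[5,7],[5,8]} hit by 7; {[9,12]} hit by 12; {[15,16],[14,18],[13,19]} hit by 16; {[17,22],[22,23],[22,24]} hit by 22.
Points: 7, 12, 16, 22 (4 total).

4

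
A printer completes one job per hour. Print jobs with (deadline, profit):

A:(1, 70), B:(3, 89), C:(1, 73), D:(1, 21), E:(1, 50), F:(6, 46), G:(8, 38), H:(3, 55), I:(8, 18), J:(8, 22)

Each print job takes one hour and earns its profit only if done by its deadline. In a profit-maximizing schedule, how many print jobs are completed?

By profit: B(d3,89), C(d1,73), A(d1,70), H(d3,55), E(d1,50), F(d6,46), G(d8,38), J(d8,22), D(d1,21), I(d8,18)
B→slot 3; C→slot 1; A skipped; H→slot 2; E skipped; F→slot 6; G→slot 8; J→slot 7; D skipped; I→slot 5.
7 of 10 scheduled.

7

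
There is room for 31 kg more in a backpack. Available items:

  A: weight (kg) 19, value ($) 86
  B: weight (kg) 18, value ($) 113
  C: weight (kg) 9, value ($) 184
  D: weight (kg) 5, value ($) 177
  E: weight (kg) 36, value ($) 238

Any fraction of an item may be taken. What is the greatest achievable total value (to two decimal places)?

Order: D (177/5=35.40) > C (184/9=20.44) > E (238/36=6.61) > B (113/18=6.28) > A (86/19=4.53)
Fill: take D (5 @ 177) → take C (9 @ 184) → take 17/36 of E → 112.39; 31/31 used.
Total value = 473.39

473.39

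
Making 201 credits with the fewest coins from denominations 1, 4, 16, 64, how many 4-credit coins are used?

2

201 = 3×64 + 2×4 + 1×1
Count of 4: 2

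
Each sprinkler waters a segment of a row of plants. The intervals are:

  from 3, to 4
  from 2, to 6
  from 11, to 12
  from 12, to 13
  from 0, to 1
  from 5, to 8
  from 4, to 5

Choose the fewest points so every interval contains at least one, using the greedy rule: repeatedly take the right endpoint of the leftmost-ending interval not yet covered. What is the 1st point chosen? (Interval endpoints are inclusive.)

Sort by right endpoint; whenever an interval is uncovered, place a point at its right end.
Sorted: [0,1] [3,4] [4,5] [2,6] [5,8] [11,12] [12,13]
{[0,1]} hit by 1; {[3,4],[4,5],[2,6]} hit by 4; {[5,8]} hit by 8; {[11,12],[12,13]} hit by 12.
Points: 1, 4, 8, 12 (4 total).

1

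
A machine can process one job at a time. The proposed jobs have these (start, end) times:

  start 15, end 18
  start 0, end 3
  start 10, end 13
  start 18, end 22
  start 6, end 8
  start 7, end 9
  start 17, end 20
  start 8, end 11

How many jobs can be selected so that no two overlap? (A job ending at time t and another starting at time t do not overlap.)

5

Sorted by end: (0,3)  (6,8)  (7,9)  (8,11)  (10,13)  (15,18)  (17,20)  (18,22)
take (0,3); take (6,8); skip (7,9); take (8,11); take (15,18); take (18,22).
Selected 5 jobs.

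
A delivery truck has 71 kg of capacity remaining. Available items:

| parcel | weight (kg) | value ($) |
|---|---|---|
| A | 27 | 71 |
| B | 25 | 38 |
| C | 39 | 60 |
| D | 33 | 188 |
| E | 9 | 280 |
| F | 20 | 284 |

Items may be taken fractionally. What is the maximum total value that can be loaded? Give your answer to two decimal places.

775.67

Greedy by value/weight ratio, highest first.
Ratios (sorted): E 31.11, F 14.20, D 5.70, A 2.63, C 1.54, B 1.52
take E (9 @ 280); take F (20 @ 284); take D (33 @ 188); take 9/27 of A → 23.67. Capacity used 71/71.
Total value = 775.67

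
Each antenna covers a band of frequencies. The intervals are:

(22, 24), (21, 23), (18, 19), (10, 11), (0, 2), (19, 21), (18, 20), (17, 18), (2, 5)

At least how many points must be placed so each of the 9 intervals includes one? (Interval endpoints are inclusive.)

Process intervals by earliest right end; each time one isn't hit yet, stab at its right endpoint.
Sorted: [0,2] [2,5] [10,11] [17,18] [18,19] [18,20] [19,21] [21,23] [22,24]
{[0,2],[2,5]} hit by 2; {[10,11]} hit by 11; {[17,18],[18,19],[18,20]} hit by 18; {[19,21],[21,23]} hit by 21; {[22,24]} hit by 24.
Points: 2, 11, 18, 21, 24 (5 total).

5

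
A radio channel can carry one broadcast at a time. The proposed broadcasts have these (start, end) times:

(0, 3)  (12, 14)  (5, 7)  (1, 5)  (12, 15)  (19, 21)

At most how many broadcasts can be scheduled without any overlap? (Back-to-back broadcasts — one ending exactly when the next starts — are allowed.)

By end time: (0,3), (1,5), (5,7), (12,14), (12,15), (19,21).
Pick (0,3); next start ≥ 3 → (5,7); next start ≥ 7 → (12,14); next start ≥ 14 → (19,21).
Selected 4 broadcasts.

4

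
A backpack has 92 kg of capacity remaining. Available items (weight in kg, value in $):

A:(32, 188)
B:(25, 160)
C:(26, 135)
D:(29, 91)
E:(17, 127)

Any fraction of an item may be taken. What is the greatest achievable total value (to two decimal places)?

568.46

Ratios (sorted): E 7.47, B 6.40, A 5.88, C 5.19, D 3.14
take E (17 @ 127); take B (25 @ 160); take A (32 @ 188); take 18/26 of C → 93.46. Capacity used 92/92.
Total value = 568.46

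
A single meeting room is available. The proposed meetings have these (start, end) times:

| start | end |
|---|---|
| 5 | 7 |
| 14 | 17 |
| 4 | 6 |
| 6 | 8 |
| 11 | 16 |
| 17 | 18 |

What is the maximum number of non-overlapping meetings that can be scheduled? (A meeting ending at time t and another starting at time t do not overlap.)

4

Sort by end time and greedily take each interval whose start is ≥ the last chosen end.
By end time: (4,6), (5,7), (6,8), (11,16), (14,17), (17,18).
Pick (4,6); next start ≥ 6 → (6,8); next start ≥ 8 → (11,16); next start ≥ 16 → (17,18).
Selected 4 meetings.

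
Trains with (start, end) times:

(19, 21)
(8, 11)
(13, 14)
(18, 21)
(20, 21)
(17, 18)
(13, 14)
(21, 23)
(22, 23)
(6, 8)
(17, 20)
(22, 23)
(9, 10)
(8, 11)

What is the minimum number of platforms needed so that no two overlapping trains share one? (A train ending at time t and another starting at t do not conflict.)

Count concurrent intervals with a sweep; the peak is the room count.
Events (time:±→running): 6:+→1 8:-→0 8:+→1 8:+→2 9:+→3 … peak 3.

3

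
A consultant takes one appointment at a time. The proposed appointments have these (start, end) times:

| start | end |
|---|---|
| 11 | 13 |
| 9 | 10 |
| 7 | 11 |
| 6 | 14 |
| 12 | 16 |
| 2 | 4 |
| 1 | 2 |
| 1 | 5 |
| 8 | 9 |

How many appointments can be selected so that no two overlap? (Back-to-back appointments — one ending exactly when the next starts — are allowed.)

Greedy by earliest finish: after sorting by end time, pick each interval compatible with the last pick.
Sorted by end: (1,2)  (2,4)  (1,5)  (8,9)  (9,10)  (7,11)  (11,13)  (6,14)  (12,16)
take (1,2); take (2,4); take (8,9); take (9,10); skip (7,11); take (11,13).
Selected 5 appointments.

5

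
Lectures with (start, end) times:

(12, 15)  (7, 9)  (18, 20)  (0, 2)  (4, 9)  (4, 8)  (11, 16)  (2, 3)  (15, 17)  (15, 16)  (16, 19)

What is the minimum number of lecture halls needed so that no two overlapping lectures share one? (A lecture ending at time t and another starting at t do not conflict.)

The answer is the maximum number of intervals overlapping at any instant.
Events (time:±→running): 0:+→1 2:-→0 2:+→1 3:-→0 4:+→1 4:+→2 7:+→3 … peak 3.

3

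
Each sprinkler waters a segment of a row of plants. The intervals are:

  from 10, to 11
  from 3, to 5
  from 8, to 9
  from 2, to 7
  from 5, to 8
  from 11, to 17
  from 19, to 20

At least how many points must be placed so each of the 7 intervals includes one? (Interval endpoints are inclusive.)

Sort by right endpoint; whenever an interval is uncovered, place a point at its right end.
Sorted: [3,5] [2,7] [5,8] [8,9] [10,11] [11,17] [19,20]
{[3,5],[2,7],[5,8]} hit by 5; {[8,9]} hit by 9; {[10,11],[11,17]} hit by 11; {[19,20]} hit by 20.
Points: 5, 9, 11, 20 (4 total).

4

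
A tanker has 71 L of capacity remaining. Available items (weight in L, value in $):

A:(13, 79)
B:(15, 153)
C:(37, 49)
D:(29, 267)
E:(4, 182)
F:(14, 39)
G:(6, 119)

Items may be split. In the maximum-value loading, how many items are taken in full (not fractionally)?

5

Greedy by value/weight ratio, highest first.
Order: E (182/4=45.50) > G (119/6=19.83) > B (153/15=10.20) > D (267/29=9.21) > A (79/13=6.08) > F (39/14=2.79) > C (49/37=1.32)
Fill: take E (4 @ 182) → take G (6 @ 119) → take B (15 @ 153) → take D (29 @ 267) → take A (13 @ 79) → take 4/14 of F → 11.14; 71/71 used.
5 item(s) taken whole; one partial (take 4/14 of F).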